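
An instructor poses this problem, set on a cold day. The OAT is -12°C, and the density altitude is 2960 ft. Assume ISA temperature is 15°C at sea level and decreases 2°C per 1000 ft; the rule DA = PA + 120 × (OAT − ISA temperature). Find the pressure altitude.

5000 ft

DA = PA + 120 × (OAT − (15 − 2·PA/1000)) = PA + 120·OAT − 1800 + 0.24·PA = 1.24·PA + 120·OAT − 1800.
So 1.24·PA = 2960 − 120 × (-12) + 1800 = 6200.
PA = 6200 / 1.24 = 5000 ft.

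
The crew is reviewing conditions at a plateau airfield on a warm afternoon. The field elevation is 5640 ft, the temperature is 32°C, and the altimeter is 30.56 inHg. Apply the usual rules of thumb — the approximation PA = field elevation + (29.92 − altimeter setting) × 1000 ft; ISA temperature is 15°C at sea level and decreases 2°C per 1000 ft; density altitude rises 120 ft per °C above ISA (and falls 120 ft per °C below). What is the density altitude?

Pressure altitude = 5640 + (29.92 − 30.56) × 1000 = 5640 + (-640) = 5000 ft.
ISA temperature at 5000 ft = 15 − 2 × (5000/1000) = 5°C.
ISA deviation = 32 − 5 = +27°C.
Density altitude = 5000 + 120 × (27) = 8240 ft.

8240 ft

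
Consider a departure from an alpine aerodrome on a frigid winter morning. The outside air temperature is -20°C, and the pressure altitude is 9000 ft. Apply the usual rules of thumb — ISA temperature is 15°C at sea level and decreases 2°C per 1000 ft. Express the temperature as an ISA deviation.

ISA temperature at 9000 ft = 15 − 2 × (9000/1000) = -3°C.
Deviation = OAT − ISA = -20 − (-3) = -17°C.

ISA-17°C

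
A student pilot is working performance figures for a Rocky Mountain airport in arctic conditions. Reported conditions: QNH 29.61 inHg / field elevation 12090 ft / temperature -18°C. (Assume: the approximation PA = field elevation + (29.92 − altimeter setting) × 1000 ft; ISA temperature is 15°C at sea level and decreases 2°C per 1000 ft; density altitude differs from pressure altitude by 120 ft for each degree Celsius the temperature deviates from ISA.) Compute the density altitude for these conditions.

11416 ft

Pressure altitude = 12090 + (29.92 − 29.61) × 1000 = 12090 + (+310) = 12400 ft.
ISA temperature at 12400 ft = 15 − 2 × (12400/1000) = -9.8°C.
ISA deviation = -18 − (-9.8) = -8.2°C.
Density altitude = 12400 + 120 × (-8.2) = 11416 ft.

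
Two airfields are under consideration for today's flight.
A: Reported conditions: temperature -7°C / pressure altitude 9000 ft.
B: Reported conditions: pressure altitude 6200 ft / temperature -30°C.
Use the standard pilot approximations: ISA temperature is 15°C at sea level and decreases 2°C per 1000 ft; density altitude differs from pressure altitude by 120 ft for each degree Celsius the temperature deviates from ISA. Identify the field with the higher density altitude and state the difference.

A: ISA temp = -3°C, deviation -4°C, DA = 9000 + 120 × (-4) = 8520 ft.
B: ISA temp = 2.6°C, deviation -32.6°C, DA = 6200 + 120 × (-32.6) = 2288 ft.
A is higher by 8520 − 2288 = 6232 ft.

A by 6232 ft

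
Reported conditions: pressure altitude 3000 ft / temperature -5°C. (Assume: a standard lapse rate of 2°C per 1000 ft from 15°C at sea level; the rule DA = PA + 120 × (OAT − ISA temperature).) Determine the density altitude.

1320 ft

ISA temperature at 3000 ft = 15 − 2 × (3000/1000) = 9°C.
ISA deviation = -5 − 9 = -14°C.
Density altitude = 3000 + 120 × (-14) = 3000 + (-1680) = 1320 ft.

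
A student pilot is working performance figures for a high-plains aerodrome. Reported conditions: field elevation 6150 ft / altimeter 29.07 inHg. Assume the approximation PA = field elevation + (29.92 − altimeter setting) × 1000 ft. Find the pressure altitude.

7000 ft

Pressure correction = (29.92 − 29.07) × 1000 = +850 ft.
Pressure altitude = 6150 + (+850) = 7000 ft.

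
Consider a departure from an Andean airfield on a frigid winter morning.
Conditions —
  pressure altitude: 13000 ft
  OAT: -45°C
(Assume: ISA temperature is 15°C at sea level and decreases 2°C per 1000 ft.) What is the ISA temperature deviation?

ISA-34°C

ISA temperature at 13000 ft = 15 − 2 × (13000/1000) = -11°C.
Deviation = OAT − ISA = -45 − (-11) = -34°C.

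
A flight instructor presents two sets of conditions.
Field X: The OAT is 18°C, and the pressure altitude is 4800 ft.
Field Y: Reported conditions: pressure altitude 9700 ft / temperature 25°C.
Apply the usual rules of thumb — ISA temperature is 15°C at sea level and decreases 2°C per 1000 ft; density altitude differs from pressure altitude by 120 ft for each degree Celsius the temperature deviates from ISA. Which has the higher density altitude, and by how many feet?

Field Y by 6916 ft

Field X: ISA temp = 5.4°C, deviation +12.6°C, DA = 4800 + 120 × 12.6 = 6312 ft.
Field Y: ISA temp = -4.4°C, deviation +29.4°C, DA = 9700 + 120 × 29.4 = 13228 ft.
Field Y is higher by 13228 − 6312 = 6916 ft.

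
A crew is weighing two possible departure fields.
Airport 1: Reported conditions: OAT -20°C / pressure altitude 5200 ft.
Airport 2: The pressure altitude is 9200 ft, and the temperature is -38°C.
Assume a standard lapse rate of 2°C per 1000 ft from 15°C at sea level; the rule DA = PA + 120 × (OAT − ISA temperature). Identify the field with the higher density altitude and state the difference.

Airport 2 by 2800 ft

Airport 1: ISA temp = 4.6°C, deviation -24.6°C, DA = 5200 + 120 × (-24.6) = 2248 ft.
Airport 2: ISA temp = -3.4°C, deviation -34.6°C, DA = 9200 + 120 × (-34.6) = 5048 ft.
Airport 2 is higher by 5048 − 2248 = 2800 ft.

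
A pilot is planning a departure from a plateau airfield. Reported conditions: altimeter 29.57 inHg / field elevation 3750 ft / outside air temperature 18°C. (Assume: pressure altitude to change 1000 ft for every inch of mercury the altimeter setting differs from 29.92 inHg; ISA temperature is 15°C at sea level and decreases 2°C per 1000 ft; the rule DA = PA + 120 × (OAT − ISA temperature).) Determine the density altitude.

Pressure altitude = 3750 + (29.92 − 29.57) × 1000 = 3750 + (+350) = 4100 ft.
ISA temperature at 4100 ft = 15 − 2 × (4100/1000) = 6.8°C.
ISA deviation = 18 − 6.8 = +11.2°C.
Density altitude = 4100 + 120 × (11.2) = 5444 ft.

5444 ft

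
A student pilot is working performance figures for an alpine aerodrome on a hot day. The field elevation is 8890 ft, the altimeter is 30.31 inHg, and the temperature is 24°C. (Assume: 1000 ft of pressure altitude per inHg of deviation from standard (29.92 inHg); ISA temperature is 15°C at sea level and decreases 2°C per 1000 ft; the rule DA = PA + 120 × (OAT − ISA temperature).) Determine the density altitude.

Pressure altitude = 8890 + (29.92 − 30.31) × 1000 = 8890 + (-390) = 8500 ft.
ISA temperature at 8500 ft = 15 − 2 × (8500/1000) = -2°C.
ISA deviation = 24 − (-2) = +26°C.
Density altitude = 8500 + 120 × (26) = 11620 ft.

11620 ft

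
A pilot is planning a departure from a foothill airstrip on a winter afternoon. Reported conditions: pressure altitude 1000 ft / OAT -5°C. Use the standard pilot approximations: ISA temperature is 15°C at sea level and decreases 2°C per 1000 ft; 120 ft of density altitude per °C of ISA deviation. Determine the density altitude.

ISA temperature at 1000 ft = 15 − 2 × (1000/1000) = 13°C.
ISA deviation = -5 − 13 = -18°C.
Density altitude = 1000 + 120 × (-18) = 1000 + (-2160) = -1160 ft.

-1160 ft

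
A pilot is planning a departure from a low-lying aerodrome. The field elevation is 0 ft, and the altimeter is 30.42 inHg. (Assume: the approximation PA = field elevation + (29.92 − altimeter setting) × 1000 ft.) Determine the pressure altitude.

-500 ft

Pressure correction = (29.92 − 30.42) × 1000 = -500 ft.
Pressure altitude = 0 + (-500) = -500 ft.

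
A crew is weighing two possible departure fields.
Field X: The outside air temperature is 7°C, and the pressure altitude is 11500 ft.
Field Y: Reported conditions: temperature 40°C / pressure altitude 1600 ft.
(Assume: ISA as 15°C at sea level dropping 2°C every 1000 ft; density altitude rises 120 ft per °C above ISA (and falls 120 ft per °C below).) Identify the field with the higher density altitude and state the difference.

Field X by 8316 ft

Field X: ISA temp = -8°C, deviation +15°C, DA = 11500 + 120 × 15 = 13300 ft.
Field Y: ISA temp = 11.8°C, deviation +28.2°C, DA = 1600 + 120 × 28.2 = 4984 ft.
Field X is higher by 13300 − 4984 = 8316 ft.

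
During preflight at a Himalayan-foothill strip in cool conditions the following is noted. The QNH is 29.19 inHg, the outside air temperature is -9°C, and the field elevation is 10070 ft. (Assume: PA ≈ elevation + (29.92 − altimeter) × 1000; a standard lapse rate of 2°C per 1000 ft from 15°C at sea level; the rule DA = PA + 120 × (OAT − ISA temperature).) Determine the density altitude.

10512 ft

Pressure altitude = 10070 + (29.92 − 29.19) × 1000 = 10070 + (+730) = 10800 ft.
ISA temperature at 10800 ft = 15 − 2 × (10800/1000) = -6.6°C.
ISA deviation = -9 − (-6.6) = -2.4°C.
Density altitude = 10800 + 120 × (-2.4) = 10512 ft.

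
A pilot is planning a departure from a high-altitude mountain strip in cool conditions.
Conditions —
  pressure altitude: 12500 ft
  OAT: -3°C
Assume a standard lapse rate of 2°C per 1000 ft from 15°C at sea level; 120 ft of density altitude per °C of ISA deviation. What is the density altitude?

13340 ft

ISA temperature at 12500 ft = 15 − 2 × (12500/1000) = -10°C.
ISA deviation = -3 − (-10) = +7°C.
Density altitude = 12500 + 120 × (7) = 12500 + (+840) = 13340 ft.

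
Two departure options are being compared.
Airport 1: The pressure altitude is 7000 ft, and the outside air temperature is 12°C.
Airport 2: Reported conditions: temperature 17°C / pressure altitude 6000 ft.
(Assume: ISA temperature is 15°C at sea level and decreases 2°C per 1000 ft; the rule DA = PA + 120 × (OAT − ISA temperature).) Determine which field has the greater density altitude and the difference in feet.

Airport 1 by 640 ft

Airport 1: ISA temp = 1°C, deviation +11°C, DA = 7000 + 120 × 11 = 8320 ft.
Airport 2: ISA temp = 3°C, deviation +14°C, DA = 6000 + 120 × 14 = 7680 ft.
Airport 1 is higher by 8320 − 7680 = 640 ft.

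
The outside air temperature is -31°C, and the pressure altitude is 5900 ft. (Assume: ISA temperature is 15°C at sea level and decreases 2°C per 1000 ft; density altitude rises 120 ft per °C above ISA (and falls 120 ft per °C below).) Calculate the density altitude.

ISA temperature at 5900 ft = 15 − 2 × (5900/1000) = 3.2°C.
ISA deviation = -31 − 3.2 = -34.2°C.
Density altitude = 5900 + 120 × (-34.2) = 5900 + (-4104) = 1796 ft.

1796 ft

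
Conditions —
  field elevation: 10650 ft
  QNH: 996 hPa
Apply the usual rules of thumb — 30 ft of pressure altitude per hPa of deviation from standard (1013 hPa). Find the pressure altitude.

Pressure correction = (1013 − 996) × 30 = +510 ft.
Pressure altitude = 10650 + (+510) = 11160 ft.

11160 ft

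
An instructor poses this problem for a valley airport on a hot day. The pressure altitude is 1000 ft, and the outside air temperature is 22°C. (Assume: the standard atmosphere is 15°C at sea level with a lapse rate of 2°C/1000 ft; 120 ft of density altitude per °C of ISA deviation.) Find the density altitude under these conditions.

ISA temperature at 1000 ft = 15 − 2 × (1000/1000) = 13°C.
ISA deviation = 22 − 13 = +9°C.
Density altitude = 1000 + 120 × (9) = 1000 + (+1080) = 2080 ft.

2080 ft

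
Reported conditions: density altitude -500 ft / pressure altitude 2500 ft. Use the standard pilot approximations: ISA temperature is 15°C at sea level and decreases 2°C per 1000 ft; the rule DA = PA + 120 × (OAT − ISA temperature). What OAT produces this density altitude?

-15°C

Density altitude − pressure altitude = -500 − 2500 = -3000 ft.
At 120 ft/°C that is an ISA deviation of -3000/120 = -25°C.
ISA temperature at 2500 ft = 15 − 2 × (2500/1000) = 10°C.
OAT = ISA + deviation = 10 + (-25) = -15°C.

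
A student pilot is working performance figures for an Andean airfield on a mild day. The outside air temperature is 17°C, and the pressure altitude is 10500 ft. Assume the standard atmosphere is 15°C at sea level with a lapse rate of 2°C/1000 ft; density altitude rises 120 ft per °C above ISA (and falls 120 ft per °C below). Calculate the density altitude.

13260 ft

ISA temperature at 10500 ft = 15 − 2 × (10500/1000) = -6°C.
ISA deviation = 17 − (-6) = +23°C.
Density altitude = 10500 + 120 × (23) = 10500 + (+2760) = 13260 ft.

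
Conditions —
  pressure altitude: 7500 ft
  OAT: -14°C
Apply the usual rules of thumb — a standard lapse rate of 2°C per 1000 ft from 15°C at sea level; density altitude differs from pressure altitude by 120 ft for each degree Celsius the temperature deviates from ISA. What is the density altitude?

ISA temperature at 7500 ft = 15 − 2 × (7500/1000) = 0°C.
ISA deviation = -14 − 0 = -14°C.
Density altitude = 7500 + 120 × (-14) = 7500 + (-1680) = 5820 ft.

5820 ft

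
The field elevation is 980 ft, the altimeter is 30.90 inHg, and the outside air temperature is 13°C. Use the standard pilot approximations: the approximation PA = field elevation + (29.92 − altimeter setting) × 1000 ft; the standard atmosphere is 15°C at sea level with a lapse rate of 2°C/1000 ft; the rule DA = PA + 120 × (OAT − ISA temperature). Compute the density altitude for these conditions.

Pressure altitude = 980 + (29.92 − 30.90) × 1000 = 980 + (-980) = 0 ft.
ISA temperature at 0 ft = 15 − 2 × (0/1000) = 15°C.
ISA deviation = 13 − 15 = -2°C.
Density altitude = 0 + 120 × (-2) = -240 ft.

-240 ft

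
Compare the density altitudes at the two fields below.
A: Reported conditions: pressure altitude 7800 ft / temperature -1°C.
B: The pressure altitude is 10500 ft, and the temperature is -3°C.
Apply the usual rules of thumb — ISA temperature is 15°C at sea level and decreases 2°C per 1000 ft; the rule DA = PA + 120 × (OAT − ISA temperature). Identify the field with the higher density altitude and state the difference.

B by 3108 ft

A: ISA temp = -0.6°C, deviation -0.4°C, DA = 7800 + 120 × (-0.4) = 7752 ft.
B: ISA temp = -6°C, deviation +3°C, DA = 10500 + 120 × 3 = 10860 ft.
B is higher by 10860 − 7752 = 3108 ft.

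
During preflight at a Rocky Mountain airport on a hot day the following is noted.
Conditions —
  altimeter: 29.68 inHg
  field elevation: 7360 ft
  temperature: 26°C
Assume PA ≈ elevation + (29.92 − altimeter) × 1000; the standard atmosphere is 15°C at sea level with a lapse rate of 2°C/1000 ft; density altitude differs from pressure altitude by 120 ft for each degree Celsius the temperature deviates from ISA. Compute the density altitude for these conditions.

Pressure altitude = 7360 + (29.92 − 29.68) × 1000 = 7360 + (+240) = 7600 ft.
ISA temperature at 7600 ft = 15 − 2 × (7600/1000) = -0.2°C.
ISA deviation = 26 − (-0.2) = +26.2°C.
Density altitude = 7600 + 120 × (26.2) = 10744 ft.

10744 ft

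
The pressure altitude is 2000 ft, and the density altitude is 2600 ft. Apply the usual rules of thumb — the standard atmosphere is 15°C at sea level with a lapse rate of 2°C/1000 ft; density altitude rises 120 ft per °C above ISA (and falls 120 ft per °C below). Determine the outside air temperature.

Density altitude − pressure altitude = 2600 − 2000 = +600 ft.
At 120 ft/°C that is an ISA deviation of 600/120 = +5°C.
ISA temperature at 2000 ft = 15 − 2 × (2000/1000) = 11°C.
OAT = ISA + deviation = 11 + (+5) = 16°C.

16°C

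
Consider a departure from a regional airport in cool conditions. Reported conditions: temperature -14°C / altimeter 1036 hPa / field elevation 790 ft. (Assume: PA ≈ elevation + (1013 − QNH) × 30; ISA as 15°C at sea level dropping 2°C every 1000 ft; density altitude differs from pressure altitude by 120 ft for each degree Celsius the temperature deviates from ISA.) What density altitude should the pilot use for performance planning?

-3356 ft

Pressure altitude = 790 + (1013 − 1036) × 30 = 790 + (-690) = 100 ft.
ISA temperature at 100 ft = 15 − 2 × (100/1000) = 14.8°C.
ISA deviation = -14 − 14.8 = -28.8°C.
Density altitude = 100 + 120 × (-28.8) = -3356 ft.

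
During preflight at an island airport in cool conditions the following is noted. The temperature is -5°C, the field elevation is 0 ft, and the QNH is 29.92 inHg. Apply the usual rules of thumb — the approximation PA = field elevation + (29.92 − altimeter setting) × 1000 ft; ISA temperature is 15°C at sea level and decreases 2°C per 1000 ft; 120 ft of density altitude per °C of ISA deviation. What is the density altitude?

Pressure altitude = 0 + (29.92 − 29.92) × 1000 = 0 + (0) = 0 ft.
ISA temperature at 0 ft = 15 − 2 × (0/1000) = 15°C.
ISA deviation = -5 − 15 = -20°C.
Density altitude = 0 + 120 × (-20) = -2400 ft.

-2400 ft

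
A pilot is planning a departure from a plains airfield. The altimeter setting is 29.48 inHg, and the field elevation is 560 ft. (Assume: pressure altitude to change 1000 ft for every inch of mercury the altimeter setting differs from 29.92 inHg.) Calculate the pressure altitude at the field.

1000 ft

Pressure correction = (29.92 − 29.48) × 1000 = +440 ft.
Pressure altitude = 560 + (+440) = 1000 ft.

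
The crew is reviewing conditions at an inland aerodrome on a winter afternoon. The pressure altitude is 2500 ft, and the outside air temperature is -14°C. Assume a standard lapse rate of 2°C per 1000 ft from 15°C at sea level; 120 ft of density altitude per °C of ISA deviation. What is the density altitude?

-380 ft

ISA temperature at 2500 ft = 15 − 2 × (2500/1000) = 10°C.
ISA deviation = -14 − 10 = -24°C.
Density altitude = 2500 + 120 × (-24) = 2500 + (-2880) = -380 ft.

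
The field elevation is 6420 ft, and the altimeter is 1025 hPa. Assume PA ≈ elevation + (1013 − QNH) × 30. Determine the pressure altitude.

Pressure correction = (1013 − 1025) × 30 = -360 ft.
Pressure altitude = 6420 + (-360) = 6060 ft.

6060 ft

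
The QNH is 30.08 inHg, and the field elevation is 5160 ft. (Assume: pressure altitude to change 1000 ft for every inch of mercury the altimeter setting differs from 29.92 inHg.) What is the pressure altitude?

Pressure correction = (29.92 − 30.08) × 1000 = -160 ft.
Pressure altitude = 5160 + (-160) = 5000 ft.

5000 ft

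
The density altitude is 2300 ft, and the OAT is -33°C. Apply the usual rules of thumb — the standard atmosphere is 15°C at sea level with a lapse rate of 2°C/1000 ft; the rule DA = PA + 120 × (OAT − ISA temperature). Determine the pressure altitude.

DA = PA + 120 × (OAT − (15 − 2·PA/1000)) = PA + 120·OAT − 1800 + 0.24·PA = 1.24·PA + 120·OAT − 1800.
So 1.24·PA = 2300 − 120 × (-33) + 1800 = 8060.
PA = 8060 / 1.24 = 6500 ft.

6500 ft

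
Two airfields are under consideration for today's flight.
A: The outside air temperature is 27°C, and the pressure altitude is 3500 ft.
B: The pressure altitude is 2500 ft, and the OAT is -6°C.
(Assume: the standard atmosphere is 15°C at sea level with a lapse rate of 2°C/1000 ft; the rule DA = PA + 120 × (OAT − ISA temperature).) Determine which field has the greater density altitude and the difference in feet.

A by 5200 ft

A: ISA temp = 8°C, deviation +19°C, DA = 3500 + 120 × 19 = 5780 ft.
B: ISA temp = 10°C, deviation -16°C, DA = 2500 + 120 × (-16) = 580 ft.
A is higher by 5780 − 580 = 5200 ft.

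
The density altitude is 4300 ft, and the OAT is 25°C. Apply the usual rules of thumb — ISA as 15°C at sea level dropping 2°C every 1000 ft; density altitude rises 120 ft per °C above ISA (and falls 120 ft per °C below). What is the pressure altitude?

2500 ft

DA = PA + 120 × (OAT − (15 − 2·PA/1000)) = PA + 120·OAT − 1800 + 0.24·PA = 1.24·PA + 120·OAT − 1800.
So 1.24·PA = 4300 − 120 × 25 + 1800 = 3100.
PA = 3100 / 1.24 = 2500 ft.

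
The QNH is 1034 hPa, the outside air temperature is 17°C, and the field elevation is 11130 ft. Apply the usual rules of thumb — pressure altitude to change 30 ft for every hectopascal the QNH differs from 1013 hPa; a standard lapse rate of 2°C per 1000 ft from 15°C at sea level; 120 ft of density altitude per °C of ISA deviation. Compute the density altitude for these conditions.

Pressure altitude = 11130 + (1013 − 1034) × 30 = 11130 + (-630) = 10500 ft.
ISA temperature at 10500 ft = 15 − 2 × (10500/1000) = -6°C.
ISA deviation = 17 − (-6) = +23°C.
Density altitude = 10500 + 120 × (23) = 13260 ft.

13260 ft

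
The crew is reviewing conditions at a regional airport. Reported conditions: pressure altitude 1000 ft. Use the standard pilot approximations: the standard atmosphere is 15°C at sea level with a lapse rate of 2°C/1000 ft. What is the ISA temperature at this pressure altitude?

ISA temperature = 15 − 2 × (1000/1000) = 15 − 2 = 13°C.

13°C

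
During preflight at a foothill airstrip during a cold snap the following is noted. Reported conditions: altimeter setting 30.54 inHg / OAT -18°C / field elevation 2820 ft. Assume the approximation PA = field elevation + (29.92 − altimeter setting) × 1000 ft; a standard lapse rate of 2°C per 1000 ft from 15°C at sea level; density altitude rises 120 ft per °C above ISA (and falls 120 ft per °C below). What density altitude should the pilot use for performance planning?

-1232 ft

Pressure altitude = 2820 + (29.92 − 30.54) × 1000 = 2820 + (-620) = 2200 ft.
ISA temperature at 2200 ft = 15 − 2 × (2200/1000) = 10.6°C.
ISA deviation = -18 − 10.6 = -28.6°C.
Density altitude = 2200 + 120 × (-28.6) = -1232 ft.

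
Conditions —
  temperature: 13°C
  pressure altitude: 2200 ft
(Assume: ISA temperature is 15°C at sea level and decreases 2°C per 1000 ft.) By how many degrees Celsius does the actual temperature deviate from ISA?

ISA+2.4°C

ISA temperature at 2200 ft = 15 − 2 × (2200/1000) = 10.6°C.
Deviation = OAT − ISA = 13 − 10.6 = +2.4°C.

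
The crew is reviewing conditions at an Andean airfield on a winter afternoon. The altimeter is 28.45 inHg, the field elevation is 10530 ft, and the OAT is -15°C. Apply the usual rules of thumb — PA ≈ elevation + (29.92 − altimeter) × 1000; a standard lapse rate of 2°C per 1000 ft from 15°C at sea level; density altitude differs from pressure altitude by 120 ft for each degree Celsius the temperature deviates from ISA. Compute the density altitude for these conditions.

Pressure altitude = 10530 + (29.92 − 28.45) × 1000 = 10530 + (+1470) = 12000 ft.
ISA temperature at 12000 ft = 15 − 2 × (12000/1000) = -9°C.
ISA deviation = -15 − (-9) = -6°C.
Density altitude = 12000 + 120 × (-6) = 11280 ft.

11280 ft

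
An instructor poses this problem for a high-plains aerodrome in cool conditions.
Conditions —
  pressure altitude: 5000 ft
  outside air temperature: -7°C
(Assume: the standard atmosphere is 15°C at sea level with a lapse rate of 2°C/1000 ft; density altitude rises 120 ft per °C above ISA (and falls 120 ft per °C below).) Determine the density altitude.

3560 ft

ISA temperature at 5000 ft = 15 − 2 × (5000/1000) = 5°C.
ISA deviation = -7 − 5 = -12°C.
Density altitude = 5000 + 120 × (-12) = 5000 + (-1440) = 3560 ft.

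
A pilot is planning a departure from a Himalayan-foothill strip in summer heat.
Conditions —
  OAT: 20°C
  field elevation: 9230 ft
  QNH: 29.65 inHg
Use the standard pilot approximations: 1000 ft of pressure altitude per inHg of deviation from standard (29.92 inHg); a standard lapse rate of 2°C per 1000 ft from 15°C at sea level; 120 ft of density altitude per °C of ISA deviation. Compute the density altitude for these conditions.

Pressure altitude = 9230 + (29.92 − 29.65) × 1000 = 9230 + (+270) = 9500 ft.
ISA temperature at 9500 ft = 15 − 2 × (9500/1000) = -4°C.
ISA deviation = 20 − (-4) = +24°C.
Density altitude = 9500 + 120 × (24) = 12380 ft.

12380 ft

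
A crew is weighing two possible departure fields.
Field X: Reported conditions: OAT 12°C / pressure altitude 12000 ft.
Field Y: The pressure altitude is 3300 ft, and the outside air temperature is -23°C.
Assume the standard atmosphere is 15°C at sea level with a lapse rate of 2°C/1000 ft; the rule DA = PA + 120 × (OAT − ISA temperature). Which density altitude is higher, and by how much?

Field X: ISA temp = -9°C, deviation +21°C, DA = 12000 + 120 × 21 = 14520 ft.
Field Y: ISA temp = 8.4°C, deviation -31.4°C, DA = 3300 + 120 × (-31.4) = -468 ft.
Field X is higher by 14520 − (-468) = 14988 ft.

Field X by 14988 ft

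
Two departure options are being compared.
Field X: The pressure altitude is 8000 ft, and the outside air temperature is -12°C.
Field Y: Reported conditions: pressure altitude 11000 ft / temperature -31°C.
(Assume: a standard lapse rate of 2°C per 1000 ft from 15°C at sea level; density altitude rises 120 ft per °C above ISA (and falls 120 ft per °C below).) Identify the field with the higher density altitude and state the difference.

Field Y by 1440 ft

Field X: ISA temp = -1°C, deviation -11°C, DA = 8000 + 120 × (-11) = 6680 ft.
Field Y: ISA temp = -7°C, deviation -24°C, DA = 11000 + 120 × (-24) = 8120 ft.
Field Y is higher by 8120 − 6680 = 1440 ft.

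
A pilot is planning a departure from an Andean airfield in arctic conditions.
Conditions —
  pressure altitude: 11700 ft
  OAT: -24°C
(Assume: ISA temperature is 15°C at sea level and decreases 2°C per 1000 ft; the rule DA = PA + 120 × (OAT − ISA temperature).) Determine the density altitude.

ISA temperature at 11700 ft = 15 − 2 × (11700/1000) = -8.4°C.
ISA deviation = -24 − (-8.4) = -15.6°C.
Density altitude = 11700 + 120 × (-15.6) = 11700 + (-1872) = 9828 ft.

9828 ft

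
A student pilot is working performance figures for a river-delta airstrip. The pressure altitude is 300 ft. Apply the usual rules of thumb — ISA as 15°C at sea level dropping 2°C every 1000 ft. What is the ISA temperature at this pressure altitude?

14.4°C

ISA temperature = 15 − 2 × (300/1000) = 15 − 0.6 = 14.4°C.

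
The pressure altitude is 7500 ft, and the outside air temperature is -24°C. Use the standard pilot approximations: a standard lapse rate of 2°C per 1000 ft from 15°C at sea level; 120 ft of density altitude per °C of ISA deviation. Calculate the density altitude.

ISA temperature at 7500 ft = 15 − 2 × (7500/1000) = 0°C.
ISA deviation = -24 − 0 = -24°C.
Density altitude = 7500 + 120 × (-24) = 7500 + (-2880) = 4620 ft.

4620 ft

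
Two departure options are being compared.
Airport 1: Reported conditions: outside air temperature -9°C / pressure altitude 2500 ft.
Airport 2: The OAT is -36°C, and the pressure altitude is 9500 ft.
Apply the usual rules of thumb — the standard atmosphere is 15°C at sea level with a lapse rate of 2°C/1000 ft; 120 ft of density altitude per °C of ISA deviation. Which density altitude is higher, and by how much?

Airport 1: ISA temp = 10°C, deviation -19°C, DA = 2500 + 120 × (-19) = 220 ft.
Airport 2: ISA temp = -4°C, deviation -32°C, DA = 9500 + 120 × (-32) = 5660 ft.
Airport 2 is higher by 5660 − 220 = 5440 ft.

Airport 2 by 5440 ft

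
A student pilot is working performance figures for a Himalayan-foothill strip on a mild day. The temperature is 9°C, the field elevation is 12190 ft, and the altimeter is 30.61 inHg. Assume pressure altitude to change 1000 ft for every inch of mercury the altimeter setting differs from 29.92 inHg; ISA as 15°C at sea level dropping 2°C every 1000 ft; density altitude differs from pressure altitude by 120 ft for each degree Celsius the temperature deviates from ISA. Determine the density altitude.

13540 ft

Pressure altitude = 12190 + (29.92 − 30.61) × 1000 = 12190 + (-690) = 11500 ft.
ISA temperature at 11500 ft = 15 − 2 × (11500/1000) = -8°C.
ISA deviation = 9 − (-8) = +17°C.
Density altitude = 11500 + 120 × (17) = 13540 ft.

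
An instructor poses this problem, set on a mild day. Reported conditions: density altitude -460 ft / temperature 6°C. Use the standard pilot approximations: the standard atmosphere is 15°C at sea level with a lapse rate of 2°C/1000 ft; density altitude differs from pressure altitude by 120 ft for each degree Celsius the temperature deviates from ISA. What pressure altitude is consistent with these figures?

500 ft

DA = PA + 120 × (OAT − (15 − 2·PA/1000)) = PA + 120·OAT − 1800 + 0.24·PA = 1.24·PA + 120·OAT − 1800.
So 1.24·PA = -460 − 120 × 6 + 1800 = 620.
PA = 620 / 1.24 = 500 ft.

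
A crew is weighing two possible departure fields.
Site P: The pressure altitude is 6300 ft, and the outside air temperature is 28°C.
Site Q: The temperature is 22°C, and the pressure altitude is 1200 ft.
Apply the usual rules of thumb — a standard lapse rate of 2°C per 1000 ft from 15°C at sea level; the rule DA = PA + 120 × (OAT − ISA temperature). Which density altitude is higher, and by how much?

Site P by 7044 ft

Site P: ISA temp = 2.4°C, deviation +25.6°C, DA = 6300 + 120 × 25.6 = 9372 ft.
Site Q: ISA temp = 12.6°C, deviation +9.4°C, DA = 1200 + 120 × 9.4 = 2328 ft.
Site P is higher by 9372 − 2328 = 7044 ft.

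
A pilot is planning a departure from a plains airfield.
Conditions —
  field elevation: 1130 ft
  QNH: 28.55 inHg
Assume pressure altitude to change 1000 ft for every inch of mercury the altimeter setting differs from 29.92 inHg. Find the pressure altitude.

Pressure correction = (29.92 − 28.55) × 1000 = +1370 ft.
Pressure altitude = 1130 + (+1370) = 2500 ft.

2500 ft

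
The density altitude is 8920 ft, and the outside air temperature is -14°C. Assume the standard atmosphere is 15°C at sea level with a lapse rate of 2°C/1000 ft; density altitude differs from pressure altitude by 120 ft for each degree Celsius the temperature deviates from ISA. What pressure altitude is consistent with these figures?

DA = PA + 120 × (OAT − (15 − 2·PA/1000)) = PA + 120·OAT − 1800 + 0.24·PA = 1.24·PA + 120·OAT − 1800.
So 1.24·PA = 8920 − 120 × (-14) + 1800 = 12400.
PA = 12400 / 1.24 = 10000 ft.

10000 ft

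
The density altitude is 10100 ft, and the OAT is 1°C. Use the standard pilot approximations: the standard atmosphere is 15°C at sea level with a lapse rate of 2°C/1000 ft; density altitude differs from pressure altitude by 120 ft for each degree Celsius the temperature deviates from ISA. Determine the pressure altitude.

9500 ft

DA = PA + 120 × (OAT − (15 − 2·PA/1000)) = PA + 120·OAT − 1800 + 0.24·PA = 1.24·PA + 120·OAT − 1800.
So 1.24·PA = 10100 − 120 × 1 + 1800 = 11780.
PA = 11780 / 1.24 = 9500 ft.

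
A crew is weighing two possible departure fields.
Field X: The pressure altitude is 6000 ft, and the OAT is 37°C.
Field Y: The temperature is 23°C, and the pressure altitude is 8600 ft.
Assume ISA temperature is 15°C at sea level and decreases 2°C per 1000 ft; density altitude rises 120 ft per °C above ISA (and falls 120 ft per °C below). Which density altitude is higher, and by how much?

Field Y by 1544 ft

Field X: ISA temp = 3°C, deviation +34°C, DA = 6000 + 120 × 34 = 10080 ft.
Field Y: ISA temp = -2.2°C, deviation +25.2°C, DA = 8600 + 120 × 25.2 = 11624 ft.
Field Y is higher by 11624 − 10080 = 1544 ft.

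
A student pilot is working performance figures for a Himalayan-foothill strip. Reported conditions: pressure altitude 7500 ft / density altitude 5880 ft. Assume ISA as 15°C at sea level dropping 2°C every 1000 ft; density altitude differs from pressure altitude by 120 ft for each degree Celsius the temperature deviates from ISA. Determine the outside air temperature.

-13.5°C

Density altitude − pressure altitude = 5880 − 7500 = -1620 ft.
At 120 ft/°C that is an ISA deviation of -1620/120 = -13.5°C.
ISA temperature at 7500 ft = 15 − 2 × (7500/1000) = 0°C.
OAT = ISA + deviation = 0 + (-13.5) = -13.5°C.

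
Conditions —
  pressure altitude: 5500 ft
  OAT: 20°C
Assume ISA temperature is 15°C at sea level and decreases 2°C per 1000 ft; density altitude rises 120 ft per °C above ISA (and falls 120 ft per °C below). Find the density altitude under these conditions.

ISA temperature at 5500 ft = 15 − 2 × (5500/1000) = 4°C.
ISA deviation = 20 − 4 = +16°C.
Density altitude = 5500 + 120 × (16) = 5500 + (+1920) = 7420 ft.

7420 ft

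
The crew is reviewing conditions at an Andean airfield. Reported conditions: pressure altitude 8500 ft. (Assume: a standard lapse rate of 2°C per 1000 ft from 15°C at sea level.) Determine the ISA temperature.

ISA temperature = 15 − 2 × (8500/1000) = 15 − 17 = -2°C.

-2°C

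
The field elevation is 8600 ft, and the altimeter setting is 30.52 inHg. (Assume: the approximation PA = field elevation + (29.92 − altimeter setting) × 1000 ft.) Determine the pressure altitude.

Pressure correction = (29.92 − 30.52) × 1000 = -600 ft.
Pressure altitude = 8600 + (-600) = 8000 ft.

8000 ft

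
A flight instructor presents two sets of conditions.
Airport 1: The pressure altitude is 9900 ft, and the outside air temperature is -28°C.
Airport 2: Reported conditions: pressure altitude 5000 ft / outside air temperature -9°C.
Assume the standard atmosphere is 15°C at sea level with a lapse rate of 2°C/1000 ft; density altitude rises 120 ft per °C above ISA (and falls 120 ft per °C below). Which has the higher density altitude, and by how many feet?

Airport 1 by 3796 ft

Airport 1: ISA temp = -4.8°C, deviation -23.2°C, DA = 9900 + 120 × (-23.2) = 7116 ft.
Airport 2: ISA temp = 5°C, deviation -14°C, DA = 5000 + 120 × (-14) = 3320 ft.
Airport 1 is higher by 7116 − 3320 = 3796 ft.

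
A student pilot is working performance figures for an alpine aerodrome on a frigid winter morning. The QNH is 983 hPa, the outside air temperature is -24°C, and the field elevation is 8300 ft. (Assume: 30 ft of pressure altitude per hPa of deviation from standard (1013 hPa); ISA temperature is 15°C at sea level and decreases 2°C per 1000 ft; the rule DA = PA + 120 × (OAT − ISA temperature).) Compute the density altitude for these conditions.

6728 ft

Pressure altitude = 8300 + (1013 − 983) × 30 = 8300 + (+900) = 9200 ft.
ISA temperature at 9200 ft = 15 − 2 × (9200/1000) = -3.4°C.
ISA deviation = -24 − (-3.4) = -20.6°C.
Density altitude = 9200 + 120 × (-20.6) = 6728 ft.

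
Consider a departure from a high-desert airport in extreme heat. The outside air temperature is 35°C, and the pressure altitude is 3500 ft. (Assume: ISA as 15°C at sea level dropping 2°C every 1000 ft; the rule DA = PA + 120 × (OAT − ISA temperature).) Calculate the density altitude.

6740 ft

ISA temperature at 3500 ft = 15 − 2 × (3500/1000) = 8°C.
ISA deviation = 35 − 8 = +27°C.
Density altitude = 3500 + 120 × (27) = 3500 + (+3240) = 6740 ft.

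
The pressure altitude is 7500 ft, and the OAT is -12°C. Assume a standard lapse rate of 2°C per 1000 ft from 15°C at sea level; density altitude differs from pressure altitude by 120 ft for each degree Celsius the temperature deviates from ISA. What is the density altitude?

6060 ft

ISA temperature at 7500 ft = 15 − 2 × (7500/1000) = 0°C.
ISA deviation = -12 − 0 = -12°C.
Density altitude = 7500 + 120 × (-12) = 7500 + (-1440) = 6060 ft.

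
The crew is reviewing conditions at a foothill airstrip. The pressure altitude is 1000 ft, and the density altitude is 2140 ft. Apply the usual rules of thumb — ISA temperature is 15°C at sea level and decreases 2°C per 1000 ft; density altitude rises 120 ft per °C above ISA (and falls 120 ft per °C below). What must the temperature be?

22.5°C

Density altitude − pressure altitude = 2140 − 1000 = +1140 ft.
At 120 ft/°C that is an ISA deviation of 1140/120 = +9.5°C.
ISA temperature at 1000 ft = 15 − 2 × (1000/1000) = 13°C.
OAT = ISA + deviation = 13 + (+9.5) = 22.5°C.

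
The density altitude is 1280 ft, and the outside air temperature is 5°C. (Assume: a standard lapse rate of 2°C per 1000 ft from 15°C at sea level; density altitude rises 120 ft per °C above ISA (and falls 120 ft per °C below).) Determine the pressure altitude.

DA = PA + 120 × (OAT − (15 − 2·PA/1000)) = PA + 120·OAT − 1800 + 0.24·PA = 1.24·PA + 120·OAT − 1800.
So 1.24·PA = 1280 − 120 × 5 + 1800 = 2480.
PA = 2480 / 1.24 = 2000 ft.

2000 ft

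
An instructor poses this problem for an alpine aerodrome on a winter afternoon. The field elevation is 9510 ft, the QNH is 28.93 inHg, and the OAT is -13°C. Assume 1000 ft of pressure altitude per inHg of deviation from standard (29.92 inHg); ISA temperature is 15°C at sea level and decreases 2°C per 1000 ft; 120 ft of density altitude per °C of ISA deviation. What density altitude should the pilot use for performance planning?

Pressure altitude = 9510 + (29.92 − 28.93) × 1000 = 9510 + (+990) = 10500 ft.
ISA temperature at 10500 ft = 15 − 2 × (10500/1000) = -6°C.
ISA deviation = -13 − (-6) = -7°C.
Density altitude = 10500 + 120 × (-7) = 9660 ft.

9660 ft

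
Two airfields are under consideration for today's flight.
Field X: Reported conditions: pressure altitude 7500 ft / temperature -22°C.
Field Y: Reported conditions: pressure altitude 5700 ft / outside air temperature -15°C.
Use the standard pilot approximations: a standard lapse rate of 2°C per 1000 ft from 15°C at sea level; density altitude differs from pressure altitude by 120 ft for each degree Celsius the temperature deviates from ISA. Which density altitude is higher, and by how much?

Field X: ISA temp = 0°C, deviation -22°C, DA = 7500 + 120 × (-22) = 4860 ft.
Field Y: ISA temp = 3.6°C, deviation -18.6°C, DA = 5700 + 120 × (-18.6) = 3468 ft.
Field X is higher by 4860 − 3468 = 1392 ft.

Field X by 1392 ft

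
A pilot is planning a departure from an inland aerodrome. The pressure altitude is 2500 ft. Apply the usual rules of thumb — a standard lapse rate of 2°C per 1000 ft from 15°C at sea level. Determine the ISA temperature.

ISA temperature = 15 − 2 × (2500/1000) = 15 − 5 = 10°C.

10°C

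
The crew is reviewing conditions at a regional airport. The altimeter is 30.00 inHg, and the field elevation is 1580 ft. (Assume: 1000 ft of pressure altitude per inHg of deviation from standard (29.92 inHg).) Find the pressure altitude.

1500 ft

Pressure correction = (29.92 − 30.00) × 1000 = -80 ft.
Pressure altitude = 1580 + (-80) = 1500 ft.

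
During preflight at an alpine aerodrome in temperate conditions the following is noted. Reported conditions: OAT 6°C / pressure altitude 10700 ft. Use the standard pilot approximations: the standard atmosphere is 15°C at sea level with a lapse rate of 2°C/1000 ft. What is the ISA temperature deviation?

ISA+12.4°C

ISA temperature at 10700 ft = 15 − 2 × (10700/1000) = -6.4°C.
Deviation = OAT − ISA = 6 − (-6.4) = +12.4°C.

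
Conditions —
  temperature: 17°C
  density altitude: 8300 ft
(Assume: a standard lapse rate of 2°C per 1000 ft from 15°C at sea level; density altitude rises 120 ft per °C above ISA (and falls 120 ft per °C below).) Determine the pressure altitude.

6500 ft

DA = PA + 120 × (OAT − (15 − 2·PA/1000)) = PA + 120·OAT − 1800 + 0.24·PA = 1.24·PA + 120·OAT − 1800.
So 1.24·PA = 8300 − 120 × 17 + 1800 = 8060.
PA = 8060 / 1.24 = 6500 ft.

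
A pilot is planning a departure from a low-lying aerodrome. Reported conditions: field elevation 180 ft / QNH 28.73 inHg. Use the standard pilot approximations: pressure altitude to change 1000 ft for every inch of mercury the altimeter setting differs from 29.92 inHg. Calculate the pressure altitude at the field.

Pressure correction = (29.92 − 28.73) × 1000 = +1190 ft.
Pressure altitude = 180 + (+1190) = 1370 ft.

1370 ft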